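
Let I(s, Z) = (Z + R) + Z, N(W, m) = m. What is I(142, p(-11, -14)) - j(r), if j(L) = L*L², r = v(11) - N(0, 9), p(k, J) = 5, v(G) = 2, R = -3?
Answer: 350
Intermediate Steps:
I(s, Z) = -3 + 2*Z (I(s, Z) = (Z - 3) + Z = (-3 + Z) + Z = -3 + 2*Z)
r = -7 (r = 2 - 1*9 = 2 - 9 = -7)
j(L) = L³
I(142, p(-11, -14)) - j(r) = (-3 + 2*5) - 1*(-7)³ = (-3 + 10) - 1*(-343) = 7 + 343 = 350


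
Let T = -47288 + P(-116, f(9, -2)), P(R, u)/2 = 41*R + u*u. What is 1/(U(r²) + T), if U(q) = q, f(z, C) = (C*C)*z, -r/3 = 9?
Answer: -1/53479 ≈ -1.8699e-5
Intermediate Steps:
r = -27 (r = -3*9 = -27)
f(z, C) = z*C² (f(z, C) = C²*z = z*C²)
P(R, u) = 2*u² + 82*R (P(R, u) = 2*(41*R + u*u) = 2*(41*R + u²) = 2*(u² + 41*R) = 2*u² + 82*R)
T = -54208 (T = -47288 + (2*(9*(-2)²)² + 82*(-116)) = -47288 + (2*(9*4)² - 9512) = -47288 + (2*36² - 9512) = -47288 + (2*1296 - 9512) = -47288 + (2592 - 9512) = -47288 - 6920 = -54208)
1/(U(r²) + T) = 1/((-27)² - 54208) = 1/(729 - 54208) = 1/(-53479) = -1/53479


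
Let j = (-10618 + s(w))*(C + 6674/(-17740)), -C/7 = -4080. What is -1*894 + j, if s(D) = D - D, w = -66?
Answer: -1344900353557/4435 ≈ -3.0325e+8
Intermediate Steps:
C = 28560 (C = -7*(-4080) = 28560)
s(D) = 0
j = -1344896388667/4435 (j = (-10618 + 0)*(28560 + 6674/(-17740)) = -10618*(28560 + 6674*(-1/17740)) = -10618*(28560 - 3337/8870) = -10618*253323863/8870 = -1344896388667/4435 ≈ -3.0325e+8)
-1*894 + j = -1*894 - 1344896388667/4435 = -894 - 1344896388667/4435 = -1344900353557/4435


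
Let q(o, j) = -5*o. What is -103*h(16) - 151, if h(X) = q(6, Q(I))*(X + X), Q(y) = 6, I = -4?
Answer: 98729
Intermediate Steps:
h(X) = -60*X (h(X) = (-5*6)*(X + X) = -60*X)
-103*h(16) - 151 = -(-6180)*16 - 151 = -103*(-960) - 151 = 98880 - 151 = 98729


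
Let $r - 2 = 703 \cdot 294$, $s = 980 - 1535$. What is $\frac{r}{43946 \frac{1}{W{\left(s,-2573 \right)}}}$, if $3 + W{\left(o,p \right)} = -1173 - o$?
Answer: $- \frac{64175382}{21973} \approx -2920.6$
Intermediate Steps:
$s = -555$
$W{\left(o,p \right)} = -1176 - o$ ($W{\left(o,p \right)} = -3 - \left(1173 + o\right) = -1176 - o$)
$r = 206684$ ($r = 2 + 703 \cdot 294 = 2 + 206682 = 206684$)
$\frac{r}{43946 \frac{1}{W{\left(s,-2573 \right)}}} = \frac{206684}{43946 \frac{1}{-1176 - -555}} = \frac{206684}{43946 \frac{1}{-1176 + 555}} = \frac{206684}{43946 \frac{1}{-621}} = \frac{206684}{43946 \left(- \frac{1}{621}\right)} = \frac{206684}{- \frac{43946}{621}} = 206684 \left(- \frac{621}{43946}\right) = - \frac{64175382}{21973}$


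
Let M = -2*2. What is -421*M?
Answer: 1684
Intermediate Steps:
M = -4
-421*M = -421*(-4) = 1684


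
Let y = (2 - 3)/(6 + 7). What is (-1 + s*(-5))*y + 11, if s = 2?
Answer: 154/13 ≈ 11.846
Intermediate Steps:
y = -1/13 ≈ -0.076923
(-1 + s*(-5))*y + 11 = (-1 + 2*(-5))*(-1/13) + 11 = (-1 - 10)*(-1/13) + 11 = -11*(-1/13) + 11 = 11/13 + 11 = 154/13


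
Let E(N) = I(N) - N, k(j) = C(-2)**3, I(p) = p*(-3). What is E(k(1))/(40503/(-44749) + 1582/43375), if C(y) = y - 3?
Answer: -970493937500/1686024707 ≈ -575.61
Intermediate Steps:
I(p) = -3*p
C(y) = -3 + y
k(j) = -125 (k(j) = (-3 - 2)**3 = (-5)**3 = -125)
E(N) = -4*N (E(N) = -3*N - N = -4*N)
E(k(1))/(40503/(-44749) + 1582/43375) = (-4*(-125))/(40503/(-44749) + 1582/43375) = 500/(40503*(-1/44749) + 1582*(1/43375)) = 500/(-40503/44749 + 1582/43375) = 500/(-1686024707/1940987875) = 500*(-1940987875/1686024707) = -970493937500/1686024707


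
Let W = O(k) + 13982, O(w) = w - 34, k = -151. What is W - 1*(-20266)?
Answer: 34063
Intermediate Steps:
O(w) = -34 + w
W = 13797 (W = (-34 - 151) + 13982 = -185 + 13982 = 13797)
W - 1*(-20266) = 13797 - 1*(-20266) = 13797 + 20266 = 34063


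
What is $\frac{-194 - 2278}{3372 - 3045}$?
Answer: $- \frac{824}{109} \approx -7.5596$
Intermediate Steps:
$\frac{-194 - 2278}{3372 - 3045} = - \frac{2472}{3372 - 3045} = - \frac{2472}{327} = \left(-2472\right) \frac{1}{327} = - \frac{824}{109}$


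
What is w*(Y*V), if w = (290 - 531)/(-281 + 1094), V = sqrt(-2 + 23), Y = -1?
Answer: 241*sqrt(21)/813 ≈ 1.3584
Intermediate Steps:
V = sqrt(21) ≈ 4.5826
w = -241/813 ≈ -0.29643
w*(Y*V) = -(-241)*sqrt(21)/813 = 241*sqrt(21)/813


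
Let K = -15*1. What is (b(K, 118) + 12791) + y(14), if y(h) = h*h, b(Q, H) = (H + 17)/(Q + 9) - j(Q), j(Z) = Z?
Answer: 25959/2 ≈ 12980.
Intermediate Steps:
K = -15
b(Q, H) = -Q + (17 + H)/(9 + Q) (b(Q, H) = (H + 17)/(Q + 9) - Q = (17 + H)/(9 + Q) - Q = -Q + (17 + H)/(9 + Q))
y(h) = h**2
(b(K, 118) + 12791) + y(14) = ((17 + 118 - 1*(-15)**2 - 9*(-15))/(9 - 15) + 12791) + 14**2 = ((17 + 118 - 1*225 + 135)/(-6) + 12791) + 196 = (-(17 + 118 - 225 + 135)/6 + 12791) + 196 = (-1/6*45 + 12791) + 196 = (-15/2 + 12791) + 196 = 25567/2 + 196 = 25959/2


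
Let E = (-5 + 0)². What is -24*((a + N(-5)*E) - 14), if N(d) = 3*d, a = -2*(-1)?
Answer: 9288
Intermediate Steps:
a = 2
E = 25 (E = (-5)² = 25)
-24*((a + N(-5)*E) - 14) = -24*((2 + (3*(-5))*25) - 14) = -24*((2 - 15*25) - 14) = -24*((2 - 375) - 14) = -24*(-373 - 14) = -24*(-387) = 9288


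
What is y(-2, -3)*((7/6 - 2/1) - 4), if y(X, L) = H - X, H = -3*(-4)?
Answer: -203/3 ≈ -67.667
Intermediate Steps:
H = 12
y(X, L) = 12 - X
y(-2, -3)*((7/6 - 2/1) - 4) = (12 - 1*(-2))*((7/6 - 2/1) - 4) = (12 + 2)*((7*(⅙) - 2*1) - 4) = 14*((7/6 - 2) - 4) = 14*(-⅚ - 4) = 14*(-29/6) = -203/3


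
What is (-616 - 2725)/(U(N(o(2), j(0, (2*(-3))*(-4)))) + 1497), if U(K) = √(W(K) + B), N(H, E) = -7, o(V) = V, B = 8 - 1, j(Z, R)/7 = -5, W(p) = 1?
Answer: -5001477/2241001 + 6682*√2/2241001 ≈ -2.2276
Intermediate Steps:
j(Z, R) = -35 (j(Z, R) = 7*(-5) = -35)
B = 7
U(K) = 2*√2 (U(K) = √(1 + 7) = √8 = 2*√2)
(-616 - 2725)/(U(N(o(2), j(0, (2*(-3))*(-4)))) + 1497) = (-616 - 2725)/(2*√2 + 1497) = -3341/(1497 + 2*√2)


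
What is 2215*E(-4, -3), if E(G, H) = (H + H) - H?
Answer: -6645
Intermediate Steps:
E(G, H) = H (E(G, H) = 2*H - H = H)
2215*E(-4, -3) = 2215*(-3) = -6645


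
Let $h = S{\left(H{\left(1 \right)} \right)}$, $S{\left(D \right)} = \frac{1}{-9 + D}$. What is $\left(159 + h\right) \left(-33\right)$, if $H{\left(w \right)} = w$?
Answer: $- \frac{41943}{8} \approx -5242.9$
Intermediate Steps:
$h = - \frac{1}{8}$ ($h = \frac{1}{-9 + 1} = \frac{1}{-8} = - \frac{1}{8} \approx -0.125$)
$\left(159 + h\right) \left(-33\right) = \left(159 - \frac{1}{8}\right) \left(-33\right) = \frac{1271}{8} \left(-33\right) = - \frac{41943}{8}$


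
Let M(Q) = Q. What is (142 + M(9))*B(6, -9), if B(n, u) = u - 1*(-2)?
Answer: -1057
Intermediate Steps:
B(n, u) = 2 + u (B(n, u) = u + 2 = 2 + u)
(142 + M(9))*B(6, -9) = (142 + 9)*(2 - 9) = 151*(-7) = -1057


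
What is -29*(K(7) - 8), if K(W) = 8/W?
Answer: 1392/7 ≈ 198.86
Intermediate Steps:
-29*(K(7) - 8) = -29*(8/7 - 8) = -29*(-48/7) = 1392/7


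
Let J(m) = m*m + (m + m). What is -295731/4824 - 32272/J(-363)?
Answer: -4323239729/70239048 ≈ -61.550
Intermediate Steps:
J(m) = m² + 2*m
-295731/4824 - 32272/J(-363) = -295731/4824 - 32272*(-1/(363*(2 - 363))) = -295731*1/4824 - 32272/((-363*(-361))) = -32859/536 - 32272/131043 = -4323239729/70239048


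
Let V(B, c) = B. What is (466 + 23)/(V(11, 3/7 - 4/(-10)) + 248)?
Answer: 489/259 ≈ 1.8880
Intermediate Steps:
(466 + 23)/(V(11, 3/7 - 4/(-10)) + 248) = (466 + 23)/(11 + 248) = 489/259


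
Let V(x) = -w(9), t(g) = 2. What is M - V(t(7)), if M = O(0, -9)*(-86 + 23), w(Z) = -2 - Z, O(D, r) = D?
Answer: -11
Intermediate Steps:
M = 0 (M = 0*(-86 + 23) = 0*(-63) = 0)
V(x) = 11 (V(x) = -(-2 - 1*9) = -(-2 - 9) = -1*(-11) = 11)
M - V(t(7)) = 0 - 1*11 = 0 - 11 = -11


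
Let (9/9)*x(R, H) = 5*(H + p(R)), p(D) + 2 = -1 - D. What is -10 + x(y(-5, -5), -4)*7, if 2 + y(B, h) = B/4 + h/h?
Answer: -705/4 ≈ -176.25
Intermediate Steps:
p(D) = -3 - D (p(D) = -2 + (-1 - D) = -3 - D)
y(B, h) = -1 + B/4 (y(B, h) = -2 + (B/4 + h/h) = -2 + (B*(¼) + 1) = -2 + (B/4 + 1) = -2 + (1 + B/4) = -1 + B/4)
x(R, H) = -15 - 5*R + 5*H (x(R, H) = 5*(H + (-3 - R)) = 5*(-3 + H - R) = -15 - 5*R + 5*H)
-10 + x(y(-5, -5), -4)*7 = -10 + (-15 - 5*(-1 + (¼)*(-5)) + 5*(-4))*7 = -10 + (-15 - 5*(-1 - 5/4) - 20)*7 = -10 + (-15 - 5*(-9/4) - 20)*7 = -10 + (-15 + 45/4 - 20)*7 = -10 - 95/4*7 = -10 - 665/4 = -705/4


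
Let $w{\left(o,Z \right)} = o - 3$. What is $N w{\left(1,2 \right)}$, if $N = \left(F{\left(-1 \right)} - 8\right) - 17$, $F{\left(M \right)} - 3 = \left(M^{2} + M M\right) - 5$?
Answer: $50$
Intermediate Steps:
$F{\left(M \right)} = -2 + 2 M^{2}$ ($F{\left(M \right)} = 3 - \left(5 - M^{2} - M M\right) = 3 + \left(\left(M^{2} + M^{2}\right) - 5\right) = 3 + \left(2 M^{2} - 5\right) = 3 + \left(-5 + 2 M^{2}\right) = -2 + 2 M^{2}$)
$w{\left(o,Z \right)} = -3 + o$
$N = -25$ ($N = \left(\left(-2 + 2 \left(-1\right)^{2}\right) - 8\right) - 17 = \left(\left(-2 + 2 \cdot 1\right) - 8\right) - 17 = \left(\left(-2 + 2\right) - 8\right) - 17 = \left(0 - 8\right) - 17 = -8 - 17 = -25$)
$N w{\left(1,2 \right)} = - 25 \left(-3 + 1\right) = \left(-25\right) \left(-2\right) = 50$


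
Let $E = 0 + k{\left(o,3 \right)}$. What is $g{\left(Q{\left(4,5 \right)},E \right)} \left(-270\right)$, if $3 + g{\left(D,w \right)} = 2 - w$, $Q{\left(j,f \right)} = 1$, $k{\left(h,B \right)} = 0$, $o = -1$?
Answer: $270$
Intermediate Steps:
$E = 0$ ($E = 0 + 0 = 0$)
$g{\left(D,w \right)} = -1 - w$ ($g{\left(D,w \right)} = -3 - \left(-2 + w\right) = -1 - w$)
$g{\left(Q{\left(4,5 \right)},E \right)} \left(-270\right) = \left(-1 - 0\right) \left(-270\right) = \left(-1 + 0\right) \left(-270\right) = \left(-1\right) \left(-270\right) = 270$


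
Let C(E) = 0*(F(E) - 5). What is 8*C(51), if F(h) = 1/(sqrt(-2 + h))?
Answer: 0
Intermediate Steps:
F(h) = 1/sqrt(-2 + h)
C(E) = 0 (C(E) = 0*(1/sqrt(-2 + E) - 5) = 0*(-5 + 1/sqrt(-2 + E)) = 0)
8*C(51) = 8*0 = 0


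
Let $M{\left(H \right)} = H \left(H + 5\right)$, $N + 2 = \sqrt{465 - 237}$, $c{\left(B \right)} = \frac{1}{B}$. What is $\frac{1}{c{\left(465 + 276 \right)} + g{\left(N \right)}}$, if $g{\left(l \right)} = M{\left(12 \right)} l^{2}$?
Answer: $\frac{25986906309}{1146549512601793} + \frac{896100192 \sqrt{57}}{1146549512601793} \approx 2.8566 \cdot 10^{-5}$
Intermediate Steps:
$N = -2 + 2 \sqrt{57}$ ($N = -2 + \sqrt{465 - 237} = -2 + \sqrt{228} = -2 + 2 \sqrt{57} \approx 13.1$)
$M{\left(H \right)} = H \left(5 + H\right)$
$g{\left(l \right)} = 204 l^{2}$ ($g{\left(l \right)} = 12 \left(5 + 12\right) l^{2} = 12 \cdot 17 l^{2} = 204 l^{2}$)
$\frac{1}{c{\left(465 + 276 \right)} + g{\left(N \right)}} = \frac{1}{\frac{1}{465 + 276} + 204 \left(-2 + 2 \sqrt{57}\right)^{2}} = \frac{1}{\frac{1}{741} + 204 \left(-2 + 2 \sqrt{57}\right)^{2}}$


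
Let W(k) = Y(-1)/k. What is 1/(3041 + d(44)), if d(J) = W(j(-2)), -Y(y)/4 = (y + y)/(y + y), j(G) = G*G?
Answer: 1/3040 ≈ 0.00032895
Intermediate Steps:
j(G) = G²
Y(y) = -4 (Y(y) = -4*(y + y)/(y + y) = -4*2*y/(2*y) = -4*2*y*1/(2*y) = -4*1 = -4)
W(k) = -4/k
d(J) = -1 (d(J) = -4/((-2)²) = -4/4 = -4*¼ = -1)
1/(3041 + d(44)) = 1/(3041 - 1) = 1/3040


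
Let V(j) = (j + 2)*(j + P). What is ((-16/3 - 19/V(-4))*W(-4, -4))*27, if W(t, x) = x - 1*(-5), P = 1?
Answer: -459/2 ≈ -229.50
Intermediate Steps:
W(t, x) = 5 + x (W(t, x) = x + 5 = 5 + x)
V(j) = (1 + j)*(2 + j) (V(j) = (j + 2)*(j + 1) = (2 + j)*(1 + j) = (1 + j)*(2 + j))
((-16/3 - 19/V(-4))*W(-4, -4))*27 = ((-16/3 - 19/(2 + (-4)² + 3*(-4)))*(5 - 4))*27 = ((-16*⅓ - 19/(2 + 16 - 12))*1)*27 = ((-16/3 - 19/6)*1)*27 = -17/2*1*27 = -17/2*27 = -459/2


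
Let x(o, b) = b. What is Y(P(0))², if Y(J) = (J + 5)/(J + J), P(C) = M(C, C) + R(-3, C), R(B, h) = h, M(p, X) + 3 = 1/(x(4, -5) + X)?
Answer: 81/1024 ≈ 0.079102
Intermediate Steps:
M(p, X) = -3 + 1/(-5 + X)
P(C) = C + (16 - 3*C)/(-5 + C) (P(C) = (16 - 3*C)/(-5 + C) + C = C + (16 - 3*C)/(-5 + C))
Y(J) = (5 + J)/(2*J) (Y(J) = (5 + J)/((2*J)) = (5 + J)*(1/(2*J)) = (5 + J)/(2*J))
Y(P(0))² = ((5 + (16 + 0² - 8*0)/(-5 + 0))/(2*(((16 + 0² - 8*0)/(-5 + 0)))))² = ((5 + (16 + 0 + 0)/(-5))/(2*(((16 + 0 + 0)/(-5)))))² = ((5 - ⅕*16)/(2*((-⅕*16))))² = ((5 - 16/5)/(2*(-16/5)))² = ((½)*(-5/16)*(9/5))² = (-9/32)² = 81/1024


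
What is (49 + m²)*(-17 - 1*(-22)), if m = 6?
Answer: 425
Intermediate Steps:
(49 + m²)*(-17 - 1*(-22)) = (49 + 6²)*(-17 - 1*(-22)) = (49 + 36)*(-17 + 22) = 85*5 = 425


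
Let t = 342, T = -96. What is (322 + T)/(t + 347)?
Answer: 226/689 ≈ 0.32801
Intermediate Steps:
(322 + T)/(t + 347) = (322 - 96)/(342 + 347) = 226/689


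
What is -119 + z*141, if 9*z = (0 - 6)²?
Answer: 445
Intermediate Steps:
z = 4 (z = (0 - 6)²/9 = (⅑)*(-6)² = (⅑)*36 = 4)
-119 + z*141 = -119 + 4*141 = -119 + 564 = 445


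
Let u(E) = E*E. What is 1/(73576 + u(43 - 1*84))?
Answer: 1/75257 ≈ 1.3288e-5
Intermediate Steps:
u(E) = E**2
1/(73576 + u(43 - 1*84)) = 1/(73576 + (43 - 1*84)**2) = 1/(73576 + (43 - 84)**2) = 1/(73576 + (-41)**2) = 1/(73576 + 1681) = 1/75257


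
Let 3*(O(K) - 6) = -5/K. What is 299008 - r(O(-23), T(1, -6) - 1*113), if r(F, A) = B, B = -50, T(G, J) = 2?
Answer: 299058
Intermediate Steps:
O(K) = 6 - 5/(3*K) (O(K) = 6 + (-5/K)/3 = 6 - 5/(3*K))
r(F, A) = -50
299008 - r(O(-23), T(1, -6) - 1*113) = 299008 - 1*(-50) = 299008 + 50 = 299058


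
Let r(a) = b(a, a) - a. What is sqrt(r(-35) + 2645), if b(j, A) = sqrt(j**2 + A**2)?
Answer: sqrt(2680 + 35*sqrt(2)) ≈ 52.245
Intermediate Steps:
b(j, A) = sqrt(A**2 + j**2)
r(a) = -a + sqrt(2)*sqrt(a**2) (r(a) = sqrt(a**2 + a**2) - a = sqrt(2*a**2) - a = sqrt(2)*sqrt(a**2) - a = -a + sqrt(2)*sqrt(a**2))
sqrt(r(-35) + 2645) = sqrt((-1*(-35) + sqrt(2)*sqrt((-35)**2)) + 2645) = sqrt((35 + sqrt(2)*sqrt(1225)) + 2645) = sqrt((35 + sqrt(2)*35) + 2645) = sqrt((35 + 35*sqrt(2)) + 2645) = sqrt(2680 + 35*sqrt(2))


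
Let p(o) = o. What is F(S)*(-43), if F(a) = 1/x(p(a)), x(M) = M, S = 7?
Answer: -43/7 ≈ -6.1429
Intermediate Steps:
F(a) = 1/a
F(S)*(-43) = -43/7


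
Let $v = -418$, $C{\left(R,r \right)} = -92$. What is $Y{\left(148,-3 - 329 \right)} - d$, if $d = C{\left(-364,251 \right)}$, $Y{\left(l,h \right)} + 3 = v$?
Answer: $-329$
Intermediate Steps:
$Y{\left(l,h \right)} = -421$ ($Y{\left(l,h \right)} = -3 - 418 = -421$)
$d = -92$
$Y{\left(148,-3 - 329 \right)} - d = -421 - -92 = -421 + 92 = -329$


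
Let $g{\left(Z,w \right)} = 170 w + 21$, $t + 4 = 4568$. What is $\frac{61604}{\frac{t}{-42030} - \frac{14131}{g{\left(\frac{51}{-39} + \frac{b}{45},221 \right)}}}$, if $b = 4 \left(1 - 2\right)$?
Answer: $- \frac{48665611583460}{382745627} \approx -1.2715 \cdot 10^{5}$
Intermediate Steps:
$b = -4$ ($b = 4 \left(-1\right) = -4$)
$t = 4564$ ($t = -4 + 4568 = 4564$)
$g{\left(Z,w \right)} = 21 + 170 w$
$\frac{61604}{\frac{t}{-42030} - \frac{14131}{g{\left(\frac{51}{-39} + \frac{b}{45},221 \right)}}} = \frac{61604}{\frac{4564}{-42030} - \frac{14131}{21 + 170 \cdot 221}} = \frac{61604}{4564 \left(- \frac{1}{42030}\right) - \frac{14131}{21 + 37570}} = \frac{61604}{- \frac{2282}{21015} - \frac{14131}{37591}} = \frac{61604}{- \frac{382745627}{789974865}} = 61604 \left(- \frac{789974865}{382745627}\right) = - \frac{48665611583460}{382745627}$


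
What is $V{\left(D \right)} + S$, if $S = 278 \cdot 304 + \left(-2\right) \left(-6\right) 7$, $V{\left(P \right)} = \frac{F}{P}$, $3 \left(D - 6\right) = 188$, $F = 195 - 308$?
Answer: $\frac{17426437}{206} \approx 84594.0$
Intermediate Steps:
$F = -113$
$D = \frac{206}{3}$ ($D = 6 + \frac{1}{3} \cdot 188 = 6 + \frac{188}{3} = \frac{206}{3} \approx 68.667$)
$V{\left(P \right)} = - \frac{113}{P}$
$S = 84596$ ($S = 84512 + 12 \cdot 7 = 84512 + 84 = 84596$)
$V{\left(D \right)} + S = - \frac{113}{\frac{206}{3}} + 84596 = \left(-113\right) \frac{3}{206} + 84596 = - \frac{339}{206} + 84596 = \frac{17426437}{206}$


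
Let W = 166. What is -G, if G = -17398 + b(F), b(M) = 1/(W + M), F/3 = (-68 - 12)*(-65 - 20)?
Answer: 357807267/20566 ≈ 17398.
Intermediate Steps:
F = 20400 (F = 3*((-68 - 12)*(-65 - 20)) = 3*(-80*(-85)) = 3*6800 = 20400)
b(M) = 1/(166 + M)
G = -357807267/20566 (G = -17398 + 1/(166 + 20400) = -17398 + 1/20566 = -357807267/20566 ≈ -17398.)
-G = -1*(-357807267/20566) = 357807267/20566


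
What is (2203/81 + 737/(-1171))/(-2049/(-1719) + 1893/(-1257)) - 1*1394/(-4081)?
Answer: -409855247550878/4863489230061 ≈ -84.272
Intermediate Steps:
(2203/81 + 737/(-1171))/(-2049/(-1719) + 1893/(-1257)) - 1*1394/(-4081) = (2203*(1/81) + 737*(-1/1171))/(-2049*(-1/1719) + 1893*(-1/1257)) - 1394*(-1/4081) = (2203/81 - 737/1171)/(683/573 - 631/419) + 1394/4081 = 2520016/(94851*(-75386/240087)) + 1394/4081 = (2520016/94851)*(-240087/75386) + 1394/4081 = -100837180232/1191739581 + 1394/4081 = -409855247550878/4863489230061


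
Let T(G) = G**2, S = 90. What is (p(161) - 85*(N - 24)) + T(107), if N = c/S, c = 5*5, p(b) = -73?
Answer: 241063/18 ≈ 13392.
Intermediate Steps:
c = 25
N = 5/18 (N = 25/90 = 25*(1/90) = 5/18 ≈ 0.27778)
(p(161) - 85*(N - 24)) + T(107) = (-73 - 85*(5/18 - 24)) + 107**2 = (-73 - 85*(-427/18)) + 11449 = (-73 + 36295/18) + 11449 = 34981/18 + 11449 = 241063/18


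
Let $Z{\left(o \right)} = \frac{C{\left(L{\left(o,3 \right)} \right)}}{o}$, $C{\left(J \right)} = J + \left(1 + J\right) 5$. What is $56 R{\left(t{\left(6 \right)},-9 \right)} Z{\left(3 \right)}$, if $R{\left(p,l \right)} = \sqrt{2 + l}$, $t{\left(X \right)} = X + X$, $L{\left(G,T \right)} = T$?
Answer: $\frac{1288 i \sqrt{7}}{3} \approx 1135.9 i$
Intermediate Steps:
$t{\left(X \right)} = 2 X$
$C{\left(J \right)} = 5 + 6 J$ ($C{\left(J \right)} = J + \left(5 + 5 J\right) = 5 + 6 J$)
$Z{\left(o \right)} = \frac{23}{o}$ ($Z{\left(o \right)} = \frac{5 + 6 \cdot 3}{o} = \frac{5 + 18}{o} = \frac{23}{o}$)
$56 R{\left(t{\left(6 \right)},-9 \right)} Z{\left(3 \right)} = 56 \sqrt{2 - 9} \cdot \frac{23}{3} = 56 \sqrt{-7} \cdot 23 \cdot \frac{1}{3} = 56 i \sqrt{7} \cdot \frac{23}{3} = \frac{1288 i \sqrt{7}}{3}$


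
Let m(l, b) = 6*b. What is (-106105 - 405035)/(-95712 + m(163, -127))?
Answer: 12170/2297 ≈ 5.2982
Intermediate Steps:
(-106105 - 405035)/(-95712 + m(163, -127)) = (-106105 - 405035)/(-95712 + 6*(-127)) = -511140/(-95712 - 762) = -511140/(-96474) = -511140*(-1/96474) = 12170/2297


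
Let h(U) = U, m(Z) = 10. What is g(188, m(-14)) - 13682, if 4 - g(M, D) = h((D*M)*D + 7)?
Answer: -32485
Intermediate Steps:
g(M, D) = -3 - M*D**2 (g(M, D) = 4 - ((D*M)*D + 7) = 4 - (M*D**2 + 7) = 4 - (7 + M*D**2) = 4 + (-7 - M*D**2) = -3 - M*D**2)
g(188, m(-14)) - 13682 = (-3 - 1*188*10**2) - 13682 = (-3 - 1*188*100) - 13682 = (-3 - 18800) - 13682 = -18803 - 13682 = -32485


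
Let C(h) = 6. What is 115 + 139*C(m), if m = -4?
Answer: 949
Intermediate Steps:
115 + 139*C(m) = 115 + 139*6 = 115 + 834 = 949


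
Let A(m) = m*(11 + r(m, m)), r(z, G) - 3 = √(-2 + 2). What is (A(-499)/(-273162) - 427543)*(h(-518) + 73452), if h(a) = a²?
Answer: -19957752159254240/136581 ≈ -1.4612e+11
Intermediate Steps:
r(z, G) = 3 (r(z, G) = 3 + √(-2 + 2) = 3 + √0 = 3 + 0 = 3)
A(m) = 14*m (A(m) = m*(11 + 3) = m*14 = 14*m)
(A(-499)/(-273162) - 427543)*(h(-518) + 73452) = ((14*(-499))/(-273162) - 427543)*((-518)² + 73452) = (-6986*(-1/273162) - 427543)*(268324 + 73452) = (3493/136581 - 427543)*341776 = -58394246990/136581*341776 = -19957752159254240/136581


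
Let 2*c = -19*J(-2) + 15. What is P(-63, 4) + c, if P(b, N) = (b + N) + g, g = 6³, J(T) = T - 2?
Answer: 405/2 ≈ 202.50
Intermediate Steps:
J(T) = -2 + T
g = 216
P(b, N) = 216 + N + b (P(b, N) = (b + N) + 216 = (N + b) + 216 = 216 + N + b)
c = 91/2 (c = (-19*(-2 - 2) + 15)/2 = (-19*(-4) + 15)/2 = (76 + 15)/2 = (½)*91 = 91/2 ≈ 45.500)
P(-63, 4) + c = (216 + 4 - 63) + 91/2 = 157 + 91/2 = 405/2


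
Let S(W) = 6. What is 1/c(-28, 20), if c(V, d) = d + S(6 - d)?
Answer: 1/26 ≈ 0.038462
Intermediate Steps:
c(V, d) = 6 + d (c(V, d) = d + 6 = 6 + d)
1/c(-28, 20) = 1/(6 + 20) = 1/26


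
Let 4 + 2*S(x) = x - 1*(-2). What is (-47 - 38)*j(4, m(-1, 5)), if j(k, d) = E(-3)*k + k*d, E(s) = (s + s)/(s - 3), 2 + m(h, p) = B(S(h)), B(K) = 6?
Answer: -1700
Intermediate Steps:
S(x) = -1 + x/2 (S(x) = -2 + (x - 1*(-2))/2 = -2 + (x + 2)/2 = -2 + (2 + x)/2 = -2 + (1 + x/2) = -1 + x/2)
m(h, p) = 4 (m(h, p) = -2 + 6 = 4)
E(s) = 2*s/(-3 + s) (E(s) = (2*s)/(-3 + s) = 2*s/(-3 + s))
j(k, d) = k + d*k (j(k, d) = (2*(-3)/(-3 - 3))*k + k*d = (2*(-3)/(-6))*k + d*k = (2*(-3)*(-⅙))*k + d*k = 1*k + d*k = k + d*k)
(-47 - 38)*j(4, m(-1, 5)) = (-47 - 38)*(4*(1 + 4)) = -340*5 = -85*20 = -1700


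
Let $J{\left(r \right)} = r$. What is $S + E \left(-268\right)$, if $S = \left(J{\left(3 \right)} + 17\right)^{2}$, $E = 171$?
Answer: $-45428$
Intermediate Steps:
$S = 400$ ($S = \left(3 + 17\right)^{2} = 20^{2} = 400$)
$S + E \left(-268\right) = 400 + 171 \left(-268\right) = 400 - 45828 = -45428$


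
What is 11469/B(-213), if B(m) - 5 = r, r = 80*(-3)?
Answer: -11469/235 ≈ -48.804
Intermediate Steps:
r = -240
B(m) = -235 (B(m) = 5 - 240 = -235)
11469/B(-213) = 11469/(-235) = 11469*(-1/235) = -11469/235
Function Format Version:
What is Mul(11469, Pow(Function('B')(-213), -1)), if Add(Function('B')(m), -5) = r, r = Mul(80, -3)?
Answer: Rational(-11469, 235) ≈ -48.804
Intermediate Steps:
r = -240
Function('B')(m) = -235 (Function('B')(m) = Add(5, -240) = -235)
Mul(11469, Pow(Function('B')(-213), -1)) = Mul(11469, Pow(-235, -1)) = Mul(11469, Rational(-1, 235)) = Rational(-11469, 235)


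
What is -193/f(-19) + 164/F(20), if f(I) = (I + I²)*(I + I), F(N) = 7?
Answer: 2132695/90972 ≈ 23.443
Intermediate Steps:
f(I) = 2*I*(I + I²) (f(I) = (I + I²)*(2*I) = 2*I*(I + I²))
-193/f(-19) + 164/F(20) = -193*1/(722*(1 - 19)) + 164/7 = -193/(2*361*(-18)) + 164*(⅐) = -193/(-12996) + 164/7 = -193*(-1/12996) + 164/7 = 193/12996 + 164/7 = 2132695/90972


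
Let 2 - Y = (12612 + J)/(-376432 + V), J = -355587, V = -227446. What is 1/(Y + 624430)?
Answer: 603878/377080404321 ≈ 1.6015e-6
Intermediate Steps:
Y = 864781/603878 (Y = 2 - (12612 - 355587)/(-376432 - 227446) = 2 - (-342975)/(-603878) = 2 - (-342975)*(-1)/603878 = 2 - 1*342975/603878 = 2 - 342975/603878 = 864781/603878 ≈ 1.4320)
1/(Y + 624430) = 1/(864781/603878 + 624430) = 1/(377080404321/603878) = 603878/377080404321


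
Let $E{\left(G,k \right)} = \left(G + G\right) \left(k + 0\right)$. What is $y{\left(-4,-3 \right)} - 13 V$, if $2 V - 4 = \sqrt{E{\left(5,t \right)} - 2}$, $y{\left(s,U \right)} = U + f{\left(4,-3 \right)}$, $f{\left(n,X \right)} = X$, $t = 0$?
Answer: $-32 - \frac{13 i \sqrt{2}}{2} \approx -32.0 - 9.1924 i$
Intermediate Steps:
$y{\left(s,U \right)} = -3 + U$ ($y{\left(s,U \right)} = U - 3 = -3 + U$)
$E{\left(G,k \right)} = 2 G k$
$V = 2 + \frac{i \sqrt{2}}{2}$ ($V = 2 + \frac{\sqrt{2 \cdot 5 \cdot 0 - 2}}{2} = 2 + \frac{\sqrt{0 - 2}}{2} = 2 + \frac{\sqrt{-2}}{2} = 2 + \frac{i \sqrt{2}}{2} \approx 2.0 + 0.70711 i$)
$y{\left(-4,-3 \right)} - 13 V = \left(-3 - 3\right) - 13 \left(2 + \frac{i \sqrt{2}}{2}\right) = -6 - \left(26 + \frac{13 i \sqrt{2}}{2}\right) = -32 - \frac{13 i \sqrt{2}}{2}$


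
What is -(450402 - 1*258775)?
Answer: -191627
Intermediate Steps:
-(450402 - 1*258775) = -(450402 - 258775) = -1*191627 = -191627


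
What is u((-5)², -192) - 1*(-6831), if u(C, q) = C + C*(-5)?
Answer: 6731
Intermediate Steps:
u(C, q) = -4*C (u(C, q) = C - 5*C = -4*C)
u((-5)², -192) - 1*(-6831) = -4*(-5)² - 1*(-6831) = -4*25 + 6831 = -100 + 6831 = 6731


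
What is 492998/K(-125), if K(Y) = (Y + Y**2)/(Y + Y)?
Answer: -246499/31 ≈ -7951.6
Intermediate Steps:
K(Y) = (Y + Y**2)/(2*Y) (K(Y) = (Y + Y**2)/((2*Y)) = (Y + Y**2)*(1/(2*Y)) = (Y + Y**2)/(2*Y))
492998/K(-125) = 492998/(1/2 + (1/2)*(-125)) = 492998/(1/2 - 125/2) = 492998/(-62) = 492998*(-1/62) = -246499/31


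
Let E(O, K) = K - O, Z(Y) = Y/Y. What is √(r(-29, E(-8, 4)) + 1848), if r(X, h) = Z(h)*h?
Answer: 2*√465 ≈ 43.128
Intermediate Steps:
Z(Y) = 1
r(X, h) = h (r(X, h) = 1*h = h)
√(r(-29, E(-8, 4)) + 1848) = √((4 - 1*(-8)) + 1848) = √((4 + 8) + 1848) = √(12 + 1848) = √1860 = 2*√465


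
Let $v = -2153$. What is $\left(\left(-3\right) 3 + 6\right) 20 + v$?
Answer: $-2213$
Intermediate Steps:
$\left(\left(-3\right) 3 + 6\right) 20 + v = \left(\left(-3\right) 3 + 6\right) 20 - 2153 = \left(-9 + 6\right) 20 - 2153 = \left(-3\right) 20 - 2153 = -60 - 2153 = -2213$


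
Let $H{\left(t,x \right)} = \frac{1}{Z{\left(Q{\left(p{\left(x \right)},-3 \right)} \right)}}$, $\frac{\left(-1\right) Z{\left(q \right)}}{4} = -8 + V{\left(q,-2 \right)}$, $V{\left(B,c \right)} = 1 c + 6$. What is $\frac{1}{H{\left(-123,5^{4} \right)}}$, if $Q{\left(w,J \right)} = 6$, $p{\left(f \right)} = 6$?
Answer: $16$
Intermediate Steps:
$V{\left(B,c \right)} = 6 + c$ ($V{\left(B,c \right)} = c + 6 = 6 + c$)
$Z{\left(q \right)} = 16$ ($Z{\left(q \right)} = - 4 \left(-8 + \left(6 - 2\right)\right) = - 4 \left(-8 + 4\right) = \left(-4\right) \left(-4\right) = 16$)
$H{\left(t,x \right)} = \frac{1}{16}$
$\frac{1}{H{\left(-123,5^{4} \right)}} = \frac{1}{\frac{1}{16}} = 16$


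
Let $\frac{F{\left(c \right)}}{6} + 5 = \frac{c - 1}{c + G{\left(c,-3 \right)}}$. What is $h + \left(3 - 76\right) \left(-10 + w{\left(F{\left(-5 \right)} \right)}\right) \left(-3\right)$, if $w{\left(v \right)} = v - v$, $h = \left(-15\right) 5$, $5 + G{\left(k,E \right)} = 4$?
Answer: $-2265$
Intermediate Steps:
$G{\left(k,E \right)} = -1$ ($G{\left(k,E \right)} = -5 + 4 = -1$)
$h = -75$
$F{\left(c \right)} = -24$ ($F{\left(c \right)} = -30 + 6 \frac{c - 1}{c - 1} = -30 + 6 \frac{-1 + c}{-1 + c} = -30 + 6 \cdot 1 = -30 + 6 = -24$)
$w{\left(v \right)} = 0$
$h + \left(3 - 76\right) \left(-10 + w{\left(F{\left(-5 \right)} \right)}\right) \left(-3\right) = -75 + \left(3 - 76\right) \left(-10 + 0\right) \left(-3\right) = -75 + \left(-73\right) \left(-10\right) \left(-3\right) = -75 + 730 \left(-3\right) = -75 - 2190 = -2265$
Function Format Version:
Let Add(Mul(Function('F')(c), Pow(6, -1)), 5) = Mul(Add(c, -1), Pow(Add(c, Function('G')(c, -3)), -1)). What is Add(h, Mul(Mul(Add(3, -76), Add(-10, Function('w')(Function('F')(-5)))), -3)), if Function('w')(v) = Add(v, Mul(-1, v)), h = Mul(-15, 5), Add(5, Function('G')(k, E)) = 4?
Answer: -2265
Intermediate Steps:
Function('G')(k, E) = -1 (Function('G')(k, E) = Add(-5, 4) = -1)
h = -75
Function('F')(c) = -24 (Function('F')(c) = Add(-30, Mul(6, Mul(Add(c, -1), Pow(Add(c, -1), -1)))) = Add(-30, Mul(6, Mul(Add(-1, c), Pow(Add(-1, c), -1)))) = Add(-30, Mul(6, 1)) = Add(-30, 6) = -24)
Function('w')(v) = 0
Add(h, Mul(Mul(Add(3, -76), Add(-10, Function('w')(Function('F')(-5)))), -3)) = Add(-75, Mul(Mul(Add(3, -76), Add(-10, 0)), -3)) = Add(-75, Mul(Mul(-73, -10), -3)) = Add(-75, Mul(730, -3)) = Add(-75, -2190) = -2265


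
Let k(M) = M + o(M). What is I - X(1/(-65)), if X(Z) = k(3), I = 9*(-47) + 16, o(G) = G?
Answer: -413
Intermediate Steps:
I = -407 (I = -423 + 16 = -407)
k(M) = 2*M (k(M) = M + M = 2*M)
X(Z) = 6 (X(Z) = 2*3 = 6)
I - X(1/(-65)) = -407 - 1*6 = -407 - 6 = -413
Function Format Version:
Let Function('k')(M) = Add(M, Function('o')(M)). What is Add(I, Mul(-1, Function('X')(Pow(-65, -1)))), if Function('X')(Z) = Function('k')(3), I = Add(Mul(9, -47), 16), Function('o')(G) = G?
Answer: -413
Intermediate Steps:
I = -407 (I = Add(-423, 16) = -407)
Function('k')(M) = Mul(2, M) (Function('k')(M) = Add(M, M) = Mul(2, M))
Function('X')(Z) = 6 (Function('X')(Z) = Mul(2, 3) = 6)
Add(I, Mul(-1, Function('X')(Pow(-65, -1)))) = Add(-407, Mul(-1, 6)) = Add(-407, -6) = -413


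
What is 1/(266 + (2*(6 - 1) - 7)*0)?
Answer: 1/266 ≈ 0.0037594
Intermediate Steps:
1/(266 + (2*(6 - 1) - 7)*0) = 1/(266 + (2*5 - 7)*0) = 1/(266 + (10 - 7)*0) = 1/(266 + 3*0) = 1/(266 + 0) = 1/266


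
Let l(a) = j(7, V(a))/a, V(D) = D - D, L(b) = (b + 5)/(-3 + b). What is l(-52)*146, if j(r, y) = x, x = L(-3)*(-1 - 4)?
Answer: -365/78 ≈ -4.6795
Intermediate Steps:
L(b) = (5 + b)/(-3 + b)
V(D) = 0
x = 5/3 (x = ((5 - 3)/(-3 - 3))*(-1 - 4) = (2/(-6))*(-5) = -1/6*2*(-5) = -1/3*(-5) = 5/3 ≈ 1.6667)
j(r, y) = 5/3
l(a) = 5/(3*a)
l(-52)*146 = ((5/3)/(-52))*146 = ((5/3)*(-1/52))*146 = -5/156*146 = -365/78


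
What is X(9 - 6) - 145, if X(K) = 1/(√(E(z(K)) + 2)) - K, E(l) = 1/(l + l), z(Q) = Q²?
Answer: -148 + 3*√74/37 ≈ -147.30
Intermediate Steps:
E(l) = 1/(2*l)
X(K) = (2 + 1/(2*K²))^(-½) - K (X(K) = 1/(√(1/(2*(K²)) + 2)) - K = 1/(√(1/(2*K²) + 2)) - K = 1/(√(2 + 1/(2*K²))) - K = (2 + 1/(2*K²))^(-½) - K)
X(9 - 6) - 145 = (-(9 - 6) + √2/√(4 + (9 - 6)⁻²)) - 145 = (-1*3 + √2/√(4 + 3⁻²)) - 145 = (-3 + √2/√(4 + ⅑)) - 145 = (-3 + √2/√(37/9)) - 145 = (-3 + √2*(3*√37/37)) - 145 = (-3 + 3*√74/37) - 145 = -148 + 3*√74/37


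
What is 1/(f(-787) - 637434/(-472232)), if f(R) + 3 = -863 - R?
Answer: -236116/18334447 ≈ -0.012878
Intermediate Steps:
f(R) = -866 - R (f(R) = -3 + (-863 - R) = -866 - R)
1/(f(-787) - 637434/(-472232)) = 1/((-866 - 1*(-787)) - 637434/(-472232)) = 1/((-866 + 787) - 637434*(-1/472232)) = 1/(-79 + 318717/236116) = 1/(-18334447/236116) = -236116/18334447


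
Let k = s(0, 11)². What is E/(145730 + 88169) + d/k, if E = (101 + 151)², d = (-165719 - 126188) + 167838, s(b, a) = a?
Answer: -2637448277/2572889 ≈ -1025.1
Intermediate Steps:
d = -124069 (d = -291907 + 167838 = -124069)
E = 63504 (E = 252² = 63504)
k = 121 (k = 11² = 121)
E/(145730 + 88169) + d/k = 63504/(145730 + 88169) - 124069/121 = 63504/233899 - 124069*1/121 = 63504*(1/233899) - 11279/11 = 63504/233899 - 11279/11 = -2637448277/2572889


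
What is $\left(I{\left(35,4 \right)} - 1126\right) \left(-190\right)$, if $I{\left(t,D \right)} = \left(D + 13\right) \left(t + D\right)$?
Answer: $87970$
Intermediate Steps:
$I{\left(t,D \right)} = \left(13 + D\right) \left(D + t\right)$
$\left(I{\left(35,4 \right)} - 1126\right) \left(-190\right) = \left(\left(4^{2} + 13 \cdot 4 + 13 \cdot 35 + 4 \cdot 35\right) - 1126\right) \left(-190\right) = \left(\left(16 + 52 + 455 + 140\right) - 1126\right) \left(-190\right) = \left(663 - 1126\right) \left(-190\right) = \left(-463\right) \left(-190\right) = 87970$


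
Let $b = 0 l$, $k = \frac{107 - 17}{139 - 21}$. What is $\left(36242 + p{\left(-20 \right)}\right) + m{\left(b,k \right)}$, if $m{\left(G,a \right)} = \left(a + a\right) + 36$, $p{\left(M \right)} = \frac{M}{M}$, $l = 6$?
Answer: $\frac{2140551}{59} \approx 36281.0$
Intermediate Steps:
$p{\left(M \right)} = 1$
$k = \frac{45}{59}$ ($k = \frac{90}{118} = 90 \cdot \frac{1}{118} = \frac{45}{59} \approx 0.76271$)
$b = 0$ ($b = 0 \cdot 6 = 0$)
$m{\left(G,a \right)} = 36 + 2 a$ ($m{\left(G,a \right)} = 2 a + 36 = 36 + 2 a$)
$\left(36242 + p{\left(-20 \right)}\right) + m{\left(b,k \right)} = \left(36242 + 1\right) + \left(36 + 2 \cdot \frac{45}{59}\right) = 36243 + \left(36 + \frac{90}{59}\right) = 36243 + \frac{2214}{59} = \frac{2140551}{59}$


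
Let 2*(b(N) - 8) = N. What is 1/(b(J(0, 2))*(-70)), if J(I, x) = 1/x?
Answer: -2/1155 ≈ -0.0017316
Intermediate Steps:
b(N) = 8 + N/2
1/(b(J(0, 2))*(-70)) = 1/((8 + (1/2)/2)*(-70)) = 1/((8 + (1/2)*(1/2))*(-70)) = 1/((8 + 1/4)*(-70)) = 1/((33/4)*(-70)) = 1/(-1155/2) = -2/1155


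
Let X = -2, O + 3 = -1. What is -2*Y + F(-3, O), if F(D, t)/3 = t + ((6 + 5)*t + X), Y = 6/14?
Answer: -1056/7 ≈ -150.86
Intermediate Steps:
O = -4 (O = -3 - 1 = -4)
Y = 3/7 (Y = 6*(1/14) = 3/7 ≈ 0.42857)
F(D, t) = -6 + 36*t (F(D, t) = 3*(t + ((6 + 5)*t - 2)) = 3*(t + (11*t - 2)) = 3*(t + (-2 + 11*t)) = 3*(-2 + 12*t) = -6 + 36*t)
-2*Y + F(-3, O) = -2*3/7 + (-6 + 36*(-4)) = -6/7 + (-6 - 144) = -6/7 - 150 = -1056/7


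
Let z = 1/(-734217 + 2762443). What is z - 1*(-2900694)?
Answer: 5883262988845/2028226 ≈ 2.9007e+6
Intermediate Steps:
z = 1/2028226 ≈ 4.9304e-7
z - 1*(-2900694) = 1/2028226 - 1*(-2900694) = 1/2028226 + 2900694 = 5883262988845/2028226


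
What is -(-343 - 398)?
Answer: 741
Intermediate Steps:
-(-343 - 398) = -1*(-741) = 741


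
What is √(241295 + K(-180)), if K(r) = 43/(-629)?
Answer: 4*√5966635503/629 ≈ 491.22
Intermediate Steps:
K(r) = -43/629 (K(r) = 43*(-1/629) = -43/629)
√(241295 + K(-180)) = √(241295 - 43/629) = √(151774512/629) = 4*√5966635503/629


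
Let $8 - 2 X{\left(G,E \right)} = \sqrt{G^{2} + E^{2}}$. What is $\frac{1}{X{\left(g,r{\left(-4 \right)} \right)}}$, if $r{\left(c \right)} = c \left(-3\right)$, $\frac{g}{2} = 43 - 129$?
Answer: $- \frac{1}{1854} - \frac{\sqrt{1858}}{3708} \approx -0.012164$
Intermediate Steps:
$g = -172$ ($g = 2 \left(43 - 129\right) = 2 \left(-86\right) = -172$)
$r{\left(c \right)} = - 3 c$
$X{\left(G,E \right)} = 4 - \frac{\sqrt{E^{2} + G^{2}}}{2}$ ($X{\left(G,E \right)} = 4 - \frac{\sqrt{G^{2} + E^{2}}}{2} = 4 - \frac{\sqrt{E^{2} + G^{2}}}{2}$)
$\frac{1}{X{\left(g,r{\left(-4 \right)} \right)}} = \frac{1}{4 - \frac{\sqrt{\left(\left(-3\right) \left(-4\right)\right)^{2} + \left(-172\right)^{2}}}{2}} = \frac{1}{4 - \frac{\sqrt{12^{2} + 29584}}{2}} = \frac{1}{4 - \frac{\sqrt{144 + 29584}}{2}} = \frac{1}{4 - \frac{\sqrt{29728}}{2}} = \frac{1}{4 - \frac{4 \sqrt{1858}}{2}} = \frac{1}{4 - 2 \sqrt{1858}}$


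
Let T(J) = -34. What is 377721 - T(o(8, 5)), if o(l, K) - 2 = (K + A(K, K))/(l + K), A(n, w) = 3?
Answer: 377755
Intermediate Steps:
o(l, K) = 2 + (3 + K)/(K + l) (o(l, K) = 2 + (K + 3)/(l + K) = 2 + (3 + K)/(K + l))
377721 - T(o(8, 5)) = 377721 - 1*(-34) = 377721 + 34 = 377755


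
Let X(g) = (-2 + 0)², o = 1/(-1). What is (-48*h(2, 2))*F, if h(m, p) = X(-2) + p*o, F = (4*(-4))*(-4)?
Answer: -6144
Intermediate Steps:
o = -1
X(g) = 4 (X(g) = (-2)² = 4)
F = 64 (F = -16*(-4) = 64)
h(m, p) = 4 - p (h(m, p) = 4 + p*(-1) = 4 - p)
(-48*h(2, 2))*F = -48*(4 - 1*2)*64 = -48*(4 - 2)*64 = -48*2*64 = -96*64 = -6144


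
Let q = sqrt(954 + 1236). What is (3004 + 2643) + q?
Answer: 5647 + sqrt(2190) ≈ 5693.8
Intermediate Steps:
q = sqrt(2190) ≈ 46.797
(3004 + 2643) + q = (3004 + 2643) + sqrt(2190) = 5647 + sqrt(2190)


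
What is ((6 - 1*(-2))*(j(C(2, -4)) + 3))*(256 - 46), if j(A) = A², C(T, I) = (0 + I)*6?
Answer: 972720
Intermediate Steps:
C(T, I) = 6*I (C(T, I) = I*6 = 6*I)
((6 - 1*(-2))*(j(C(2, -4)) + 3))*(256 - 46) = ((6 - 1*(-2))*((6*(-4))² + 3))*(256 - 46) = ((6 + 2)*((-24)² + 3))*210 = (8*(576 + 3))*210 = (8*579)*210 = 4632*210 = 972720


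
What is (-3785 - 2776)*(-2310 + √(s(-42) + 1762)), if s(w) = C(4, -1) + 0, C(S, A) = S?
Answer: 15155910 - 6561*√1766 ≈ 1.4880e+7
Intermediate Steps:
s(w) = 4 (s(w) = 4 + 0 = 4)
(-3785 - 2776)*(-2310 + √(s(-42) + 1762)) = (-3785 - 2776)*(-2310 + √(4 + 1762)) = -6561*(-2310 + √1766) = 15155910 - 6561*√1766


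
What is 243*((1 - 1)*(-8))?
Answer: 0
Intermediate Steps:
243*((1 - 1)*(-8)) = 243*(0*(-8)) = 243*0 = 0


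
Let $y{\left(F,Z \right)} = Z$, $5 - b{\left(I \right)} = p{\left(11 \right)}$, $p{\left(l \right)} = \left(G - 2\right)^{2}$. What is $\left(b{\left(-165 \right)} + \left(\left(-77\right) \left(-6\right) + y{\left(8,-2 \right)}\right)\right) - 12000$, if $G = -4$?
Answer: $-11571$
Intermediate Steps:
$p{\left(l \right)} = 36$ ($p{\left(l \right)} = \left(-4 - 2\right)^{2} = \left(-6\right)^{2} = 36$)
$b{\left(I \right)} = -31$ ($b{\left(I \right)} = 5 - 36 = -31$)
$\left(b{\left(-165 \right)} + \left(\left(-77\right) \left(-6\right) + y{\left(8,-2 \right)}\right)\right) - 12000 = \left(-31 - -460\right) - 12000 = \left(-31 + \left(462 - 2\right)\right) - 12000 = \left(-31 + 460\right) - 12000 = 429 - 12000 = -11571$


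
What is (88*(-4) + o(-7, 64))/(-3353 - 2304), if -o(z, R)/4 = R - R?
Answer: 352/5657 ≈ 0.062224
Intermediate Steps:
o(z, R) = 0 (o(z, R) = -4*(R - R) = -4*0 = 0)
(88*(-4) + o(-7, 64))/(-3353 - 2304) = (88*(-4) + 0)/(-3353 - 2304) = (-352 + 0)/(-5657) = -352*(-1/5657) = 352/5657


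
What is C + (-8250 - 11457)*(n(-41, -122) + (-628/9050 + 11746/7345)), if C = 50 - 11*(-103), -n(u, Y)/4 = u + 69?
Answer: 14479114528727/6647225 ≈ 2.1782e+6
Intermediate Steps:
n(u, Y) = -276 - 4*u (n(u, Y) = -4*(u + 69) = -4*(69 + u) = -276 - 4*u)
C = 1183 (C = 50 + 1133 = 1183)
C + (-8250 - 11457)*(n(-41, -122) + (-628/9050 + 11746/7345)) = 1183 + (-8250 - 11457)*((-276 - 4*(-41)) + (-628/9050 + 11746/7345)) = 1183 - 19707*((-276 + 164) + (-628*1/9050 + 11746*(1/7345))) = 1183 - 19707*(-112 + (-314/4525 + 11746/7345)) = 1183 - 19707*(-112 + 10168864/6647225) = 1183 - 19707*(-734320336/6647225) = 1183 + 14471250861552/6647225 = 14479114528727/6647225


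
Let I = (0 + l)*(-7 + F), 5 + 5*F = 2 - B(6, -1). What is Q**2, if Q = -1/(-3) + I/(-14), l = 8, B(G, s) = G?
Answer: 316969/11025 ≈ 28.750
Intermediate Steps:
F = -9/5 (F = -1 + (2 - 1*6)/5 = -1 + (2 - 6)/5 = -1 + (1/5)*(-4) = -1 - 4/5 = -9/5 ≈ -1.8000)
I = -352/5 (I = (0 + 8)*(-7 - 9/5) = 8*(-44/5) = -352/5 ≈ -70.400)
Q = 563/105 (Q = -1/(-3) - 352/5/(-14) = -1*(-1/3) - 352/5*(-1/14) = 1/3 + 176/35 = 563/105 ≈ 5.3619)
Q**2 = (563/105)**2 = 316969/11025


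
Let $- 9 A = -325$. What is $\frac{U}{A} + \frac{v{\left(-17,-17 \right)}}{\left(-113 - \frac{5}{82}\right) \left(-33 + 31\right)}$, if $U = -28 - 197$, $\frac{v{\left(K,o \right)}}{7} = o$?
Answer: $- \frac{814378}{120523} \approx -6.757$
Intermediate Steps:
$A = \frac{325}{9}$ ($A = \left(- \frac{1}{9}\right) \left(-325\right) = \frac{325}{9} \approx 36.111$)
$v{\left(K,o \right)} = 7 o$
$U = -225$ ($U = -28 - 197 = -225$)
$\frac{U}{A} + \frac{v{\left(-17,-17 \right)}}{\left(-113 - \frac{5}{82}\right) \left(-33 + 31\right)} = - \frac{225}{\frac{325}{9}} + \frac{7 \left(-17\right)}{\left(-113 - \frac{5}{82}\right) \left(-33 + 31\right)} = \left(-225\right) \frac{9}{325} - \frac{119}{\left(-113 - \frac{5}{82}\right) \left(-2\right)} = - \frac{81}{13} - \frac{119}{\left(-113 - \frac{5}{82}\right) \left(-2\right)} = - \frac{81}{13} - \frac{119}{\left(- \frac{9271}{82}\right) \left(-2\right)} = - \frac{81}{13} - \frac{119}{\frac{9271}{41}} = - \frac{81}{13} - \frac{4879}{9271} = - \frac{814378}{120523}$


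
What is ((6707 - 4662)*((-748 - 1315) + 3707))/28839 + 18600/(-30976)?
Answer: 4316845295/37221536 ≈ 115.98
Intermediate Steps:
((6707 - 4662)*((-748 - 1315) + 3707))/28839 + 18600/(-30976) = (2045*(-2063 + 3707))*(1/28839) + 18600*(-1/30976) = (2045*1644)*(1/28839) - 2325/3872 = 3361980*(1/28839) - 2325/3872 = 1120660/9613 - 2325/3872 = 4316845295/37221536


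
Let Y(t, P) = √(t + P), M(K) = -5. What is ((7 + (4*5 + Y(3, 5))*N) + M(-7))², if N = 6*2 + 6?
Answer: 133636 + 26064*√2 ≈ 1.7050e+5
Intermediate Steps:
N = 18 (N = 12 + 6 = 18)
Y(t, P) = √(P + t)
((7 + (4*5 + Y(3, 5))*N) + M(-7))² = ((7 + (4*5 + √(5 + 3))*18) - 5)² = ((7 + (20 + √8)*18) - 5)² = ((7 + (20 + 2*√2)*18) - 5)² = ((7 + (360 + 36*√2)) - 5)² = ((367 + 36*√2) - 5)² = (362 + 36*√2)²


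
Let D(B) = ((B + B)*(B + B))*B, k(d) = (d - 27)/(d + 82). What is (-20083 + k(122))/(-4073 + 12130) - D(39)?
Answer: -389997574165/1643628 ≈ -2.3728e+5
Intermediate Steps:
k(d) = (-27 + d)/(82 + d)
D(B) = 4*B³ (D(B) = ((2*B)*(2*B))*B = (4*B²)*B = 4*B³)
(-20083 + k(122))/(-4073 + 12130) - D(39) = (-20083 + (-27 + 122)/(82 + 122))/(-4073 + 12130) - 4*39³ = (-20083 + 95/204)/8057 - 4*59319 = (-20083 + (1/204)*95)*(1/8057) - 1*237276 = (-20083 + 95/204)*(1/8057) - 237276 = -4096837/204*1/8057 - 237276 = -4096837/1643628 - 237276 = -389997574165/1643628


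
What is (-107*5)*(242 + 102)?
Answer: -184040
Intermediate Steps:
(-107*5)*(242 + 102) = -535*344 = -184040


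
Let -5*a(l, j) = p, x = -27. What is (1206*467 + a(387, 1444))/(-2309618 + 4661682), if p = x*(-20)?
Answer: 281547/1176032 ≈ 0.23940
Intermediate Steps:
p = 540 (p = -27*(-20) = 540)
a(l, j) = -108 (a(l, j) = -⅕*540 = -108)
(1206*467 + a(387, 1444))/(-2309618 + 4661682) = (1206*467 - 108)/(-2309618 + 4661682) = (563202 - 108)/2352064 = 563094*(1/2352064) = 281547/1176032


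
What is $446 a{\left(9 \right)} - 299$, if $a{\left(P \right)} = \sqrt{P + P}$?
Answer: $-299 + 1338 \sqrt{2} \approx 1593.2$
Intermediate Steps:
$a{\left(P \right)} = \sqrt{2} \sqrt{P}$ ($a{\left(P \right)} = \sqrt{2 P} = \sqrt{2} \sqrt{P}$)
$446 a{\left(9 \right)} - 299 = 446 \sqrt{2} \sqrt{9} - 299 = 446 \sqrt{2} \cdot 3 - 299 = 446 \cdot 3 \sqrt{2} - 299 = 1338 \sqrt{2} - 299 = -299 + 1338 \sqrt{2}$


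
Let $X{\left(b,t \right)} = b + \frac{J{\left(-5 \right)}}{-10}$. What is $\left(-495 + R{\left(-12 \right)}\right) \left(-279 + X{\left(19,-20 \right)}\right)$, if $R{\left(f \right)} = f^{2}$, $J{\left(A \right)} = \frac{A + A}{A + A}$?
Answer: $\frac{912951}{10} \approx 91295.0$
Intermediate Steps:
$J{\left(A \right)} = 1$ ($J{\left(A \right)} = \frac{2 A}{2 A} = 2 A \frac{1}{2 A} = 1$)
$X{\left(b,t \right)} = - \frac{1}{10} + b$ ($X{\left(b,t \right)} = b + 1 \frac{1}{-10} = b + 1 \left(- \frac{1}{10}\right) = b - \frac{1}{10} = - \frac{1}{10} + b$)
$\left(-495 + R{\left(-12 \right)}\right) \left(-279 + X{\left(19,-20 \right)}\right) = \left(-495 + \left(-12\right)^{2}\right) \left(-279 + \left(- \frac{1}{10} + 19\right)\right) = \left(-495 + 144\right) \left(-279 + \frac{189}{10}\right) = \left(-351\right) \left(- \frac{2601}{10}\right) = \frac{912951}{10}$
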